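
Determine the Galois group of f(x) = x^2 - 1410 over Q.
Gal(K/Q) = Z/2Z (cyclic of order 2)

x^2 - 1410 is irreducible over Q since 1410 is not a rational square. The splitting field Q(sqrt(1410)) has degree 2 over Q, and its unique nontrivial automorphism is sqrt(1410) ↦ -sqrt(1410). Hence Gal(Q(sqrt(1410))/Q) = Z/2Z.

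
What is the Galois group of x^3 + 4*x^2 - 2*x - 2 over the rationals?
Gal(K/Q) = S_3 (symmetric group of order 6)

Compute the discriminant of x^3 + (4)*x^2 + (-2)*x + (-2): Δ = 788. Since Δ is not a rational square, the Galois group is not contained in A_3; it must be the full S_3 (irreducibility of the cubic rules out anything smaller).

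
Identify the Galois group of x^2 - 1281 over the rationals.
Gal(K/Q) = Z/2Z (cyclic of order 2)

x^2 - 1281 is irreducible over Q since 1281 is not a rational square. The splitting field Q(sqrt(1281)) has degree 2 over Q, and its unique nontrivial automorphism is sqrt(1281) ↦ -sqrt(1281). Hence Gal(Q(sqrt(1281))/Q) = Z/2Z.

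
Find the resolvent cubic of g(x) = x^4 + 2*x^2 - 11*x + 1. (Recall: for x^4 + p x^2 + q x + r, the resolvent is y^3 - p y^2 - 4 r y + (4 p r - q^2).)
h(y) = y^3 - 2*y^2 - 4*y - 113

Identify coefficients: p = 2, q = -11, r = 1.
Plug into h(y) = y^3 - p y^2 - 4 r y + (4 p r - q^2):
  h(y) = y^3 - (2) y^2 - 4*(1) y + (4*(2)*(1) - (-11)^2)
       = y^3 + (-2) y^2 + (-4) y + (-113).
Simplifying: h(y) = y^3 - 2*y^2 - 4*y - 113.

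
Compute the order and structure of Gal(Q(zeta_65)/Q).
|Gal(Q(zeta_65)/Q)| = phi(65) = 48; group ≅ (Z/65Z)^* ≅ Z/4Z × Z/12Z

The n-th cyclotomic polynomial Φ_65(x) is the minimal polynomial of zeta_65 over Q and has degree phi(65) = 48. So Q(zeta_65) is a degree-48 Galois extension with Galois group (Z/65Z)^*. By CRT, (Z/65Z)^* ≅ (Z/5Z)^* × (Z/13Z)^*. Each prime-power unit group is (Z/5Z)^* ≅ Z/4Z; (Z/13Z)^* ≅ Z/12Z. Hence Gal(Q(zeta_65)/Q) ≅ Z/4Z × Z/12Z.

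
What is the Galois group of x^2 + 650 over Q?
Gal(K/Q) = Z/2Z (cyclic of order 2)

x^2 + 650 is irreducible over Q since -650 is not a rational square. The splitting field Q(sqrt(-650)) has degree 2 over Q, and its unique nontrivial automorphism is sqrt(-650) ↦ -sqrt(-650). Hence Gal(Q(sqrt(-650))/Q) = Z/2Z.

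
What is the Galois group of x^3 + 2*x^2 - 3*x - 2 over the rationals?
Gal(K/Q) = S_3 (symmetric group of order 6)

Compute the discriminant of x^3 + (2)*x^2 + (-3)*x + (-2): Δ = 316. Since Δ is not a rational square, the Galois group is not contained in A_3; it must be the full S_3 (irreducibility of the cubic rules out anything smaller).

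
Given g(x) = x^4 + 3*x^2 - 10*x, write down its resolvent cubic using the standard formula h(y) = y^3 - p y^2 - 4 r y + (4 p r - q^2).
h(y) = y^3 - 3*y^2 - 100

Identify coefficients: p = 3, q = -10, r = 0.
Plug into h(y) = y^3 - p y^2 - 4 r y + (4 p r - q^2):
  h(y) = y^3 - (3) y^2 - 4*(0) y + (4*(3)*(0) - (-10)^2)
       = y^3 + (-3) y^2 + (0) y + (-100).
Simplifying: h(y) = y^3 - 3*y^2 - 100.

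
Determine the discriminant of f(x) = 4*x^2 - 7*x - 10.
Δ = 209

For a quadratic a x^2 + b x + c the discriminant is Δ = b^2 - 4ac = (-7)^2 - 4*(4)*(-10) = 49 - (-160) = 209.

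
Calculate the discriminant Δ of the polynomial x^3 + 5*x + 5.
Δ = -1175

For a depressed cubic x^3 + p x + q the discriminant is Δ = -4 p^3 - 27 q^2 = -4*(5)^3 - 27*(5)^2 = -500 - 675 = -1175.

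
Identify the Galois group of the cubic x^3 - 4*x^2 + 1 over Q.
Gal(K/Q) = S_3 (symmetric group of order 6)

Compute the discriminant of x^3 + (-4)*x^2 + (0)*x + (1): Δ = 229. Since Δ is not a rational square, the Galois group is not contained in A_3; it must be the full S_3 (irreducibility of the cubic rules out anything smaller).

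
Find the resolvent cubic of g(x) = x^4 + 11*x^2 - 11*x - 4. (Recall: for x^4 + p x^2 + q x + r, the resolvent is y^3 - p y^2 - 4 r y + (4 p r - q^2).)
h(y) = y^3 - 11*y^2 + 16*y - 297

Identify coefficients: p = 11, q = -11, r = -4.
Plug into h(y) = y^3 - p y^2 - 4 r y + (4 p r - q^2):
  h(y) = y^3 - (11) y^2 - 4*(-4) y + (4*(11)*(-4) - (-11)^2)
       = y^3 + (-11) y^2 + (16) y + (-297).
Simplifying: h(y) = y^3 - 11*y^2 + 16*y - 297.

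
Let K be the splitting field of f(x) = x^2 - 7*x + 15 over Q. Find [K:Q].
[K:Q] = 2

The discriminant of x^2 + (-7)*x + (15) is b^2 - 4c = 49 - (60) = -11. Since -11 is not a perfect square in Q, the polynomial is irreducible over Q. Its two roots generate a degree-2 extension, so [K:Q] = 2.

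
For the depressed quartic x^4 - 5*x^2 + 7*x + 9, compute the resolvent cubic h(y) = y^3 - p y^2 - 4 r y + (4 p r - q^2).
h(y) = y^3 + 5*y^2 - 36*y - 229

Identify coefficients: p = -5, q = 7, r = 9.
Plug into h(y) = y^3 - p y^2 - 4 r y + (4 p r - q^2):
  h(y) = y^3 - (-5) y^2 - 4*(9) y + (4*(-5)*(9) - (7)^2)
       = y^3 + (5) y^2 + (-36) y + (-229).
Simplifying: h(y) = y^3 + 5*y^2 - 36*y - 229.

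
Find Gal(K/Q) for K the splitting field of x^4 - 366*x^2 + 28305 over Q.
Gal(K/Q) = V_4 (Klein four-group, Z/2Z × Z/2Z)

f factors as (x^2 - 111)(x^2 - 255), so the splitting field is K = Q(sqrt(111), sqrt(255)). The elements 111, 255, 28305 are all non-squares in Q, so sqrt(111) and sqrt(255) generate independent quadratic extensions. Thus [K:Q] = 4 and Gal(K/Q) is generated by the two order-2 automorphisms sqrt(111) ↦ -sqrt(111) and sqrt(255) ↦ -sqrt(255), giving V_4.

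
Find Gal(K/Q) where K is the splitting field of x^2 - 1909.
Gal(K/Q) = Z/2Z (cyclic of order 2)

x^2 - 1909 is irreducible over Q since 1909 is not a rational square. The splitting field Q(sqrt(1909)) has degree 2 over Q, and its unique nontrivial automorphism is sqrt(1909) ↦ -sqrt(1909). Hence Gal(Q(sqrt(1909))/Q) = Z/2Z.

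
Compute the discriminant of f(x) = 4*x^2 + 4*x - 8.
Δ = 144

For a quadratic a x^2 + b x + c the discriminant is Δ = b^2 - 4ac = (4)^2 - 4*(4)*(-8) = 16 - (-128) = 144.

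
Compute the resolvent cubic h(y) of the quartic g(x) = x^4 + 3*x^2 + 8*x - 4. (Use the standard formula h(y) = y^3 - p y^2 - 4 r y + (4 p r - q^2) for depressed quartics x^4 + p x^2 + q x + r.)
h(y) = y^3 - 3*y^2 + 16*y - 112

Identify coefficients: p = 3, q = 8, r = -4.
Plug into h(y) = y^3 - p y^2 - 4 r y + (4 p r - q^2):
  h(y) = y^3 - (3) y^2 - 4*(-4) y + (4*(3)*(-4) - (8)^2)
       = y^3 + (-3) y^2 + (16) y + (-112).
Simplifying: h(y) = y^3 - 3*y^2 + 16*y - 112.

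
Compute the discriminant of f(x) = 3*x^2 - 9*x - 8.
Δ = 177

For a quadratic a x^2 + b x + c the discriminant is Δ = b^2 - 4ac = (-9)^2 - 4*(3)*(-8) = 81 - (-96) = 177.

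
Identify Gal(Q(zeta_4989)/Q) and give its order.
|Gal(Q(zeta_4989)/Q)| = phi(4989) = 3324; group ≅ (Z/4989Z)^* ≅ Z/2Z × Z/1662Z

The n-th cyclotomic polynomial Φ_4989(x) is the minimal polynomial of zeta_4989 over Q and has degree phi(4989) = 3324. So Q(zeta_4989) is a degree-3324 Galois extension with Galois group (Z/4989Z)^*. By CRT, (Z/4989Z)^* ≅ (Z/3Z)^* × (Z/1663Z)^*. Each prime-power unit group is (Z/3Z)^* ≅ Z/2Z; (Z/1663Z)^* ≅ Z/1662Z. Hence Gal(Q(zeta_4989)/Q) ≅ Z/2Z × Z/1662Z.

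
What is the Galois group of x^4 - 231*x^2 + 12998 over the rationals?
Gal(K/Q) = V_4 (Klein four-group, Z/2Z × Z/2Z)

f factors as (x^2 - 97)(x^2 - 134), so the splitting field is K = Q(sqrt(97), sqrt(134)). The elements 97, 134, 12998 are all non-squares in Q, so sqrt(97) and sqrt(134) generate independent quadratic extensions. Thus [K:Q] = 4 and Gal(K/Q) is generated by the two order-2 automorphisms sqrt(97) ↦ -sqrt(97) and sqrt(134) ↦ -sqrt(134), giving V_4.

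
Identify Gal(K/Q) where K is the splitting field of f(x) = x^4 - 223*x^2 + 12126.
Gal(K/Q) = V_4 (Klein four-group, Z/2Z × Z/2Z)

f factors as (x^2 - 129)(x^2 - 94), so the splitting field is K = Q(sqrt(129), sqrt(94)). The elements 129, 94, 12126 are all non-squares in Q, so sqrt(129) and sqrt(94) generate independent quadratic extensions. Thus [K:Q] = 4 and Gal(K/Q) is generated by the two order-2 automorphisms sqrt(129) ↦ -sqrt(129) and sqrt(94) ↦ -sqrt(94), giving V_4.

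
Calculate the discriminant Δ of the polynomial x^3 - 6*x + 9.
Δ = -1323

For a depressed cubic x^3 + p x + q the discriminant is Δ = -4 p^3 - 27 q^2 = -4*(-6)^3 - 27*(9)^2 = 864 - 2187 = -1323.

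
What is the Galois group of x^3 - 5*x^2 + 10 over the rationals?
Gal(K/Q) = S_3 (symmetric group of order 6)

Compute the discriminant of x^3 + (-5)*x^2 + (0)*x + (10): Δ = 2300. Since Δ is not a rational square, the Galois group is not contained in A_3; it must be the full S_3 (irreducibility of the cubic rules out anything smaller).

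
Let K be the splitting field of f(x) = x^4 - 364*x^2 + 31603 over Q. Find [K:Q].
[K:Q] = 4

f factors as (x^2 - 221)(x^2 - 143); the splitting field is K = Q(sqrt(221), sqrt(143)). Since 221, 143, and 31603 are all non-squares in Q, the three subfields Q(sqrt(221)), Q(sqrt(143)), Q(sqrt(31603)) are distinct degree-2 extensions, so [K:Q] = 4 (Klein four Galois group).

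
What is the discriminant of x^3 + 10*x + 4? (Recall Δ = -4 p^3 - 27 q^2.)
Δ = -4432

For a depressed cubic x^3 + p x + q the discriminant is Δ = -4 p^3 - 27 q^2 = -4*(10)^3 - 27*(4)^2 = -4000 - 432 = -4432.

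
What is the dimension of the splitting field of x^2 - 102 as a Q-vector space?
[K:Q] = 2

The polynomial x^2 - 102 is irreducible over Q since 102 is not a perfect square. Its splitting field is Q(sqrt(102)), which has degree 2 over Q.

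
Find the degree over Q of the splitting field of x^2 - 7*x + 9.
[K:Q] = 2

The discriminant of x^2 + (-7)*x + (9) is b^2 - 4c = 49 - (36) = 13. Since 13 is not a perfect square in Q, the polynomial is irreducible over Q. Its two roots generate a degree-2 extension, so [K:Q] = 2.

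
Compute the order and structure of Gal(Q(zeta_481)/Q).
|Gal(Q(zeta_481)/Q)| = phi(481) = 432; group ≅ (Z/481Z)^* ≅ Z/12Z × Z/36Z

The n-th cyclotomic polynomial Φ_481(x) is the minimal polynomial of zeta_481 over Q and has degree phi(481) = 432. So Q(zeta_481) is a degree-432 Galois extension with Galois group (Z/481Z)^*. By CRT, (Z/481Z)^* ≅ (Z/13Z)^* × (Z/37Z)^*. Each prime-power unit group is (Z/13Z)^* ≅ Z/12Z; (Z/37Z)^* ≅ Z/36Z. Hence Gal(Q(zeta_481)/Q) ≅ Z/12Z × Z/36Z.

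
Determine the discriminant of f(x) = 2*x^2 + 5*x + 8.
Δ = -39

For a quadratic a x^2 + b x + c the discriminant is Δ = b^2 - 4ac = (5)^2 - 4*(2)*(8) = 25 - (64) = -39.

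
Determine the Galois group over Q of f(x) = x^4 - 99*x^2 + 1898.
Gal(K/Q) = V_4 (Klein four-group, Z/2Z × Z/2Z)

f factors as (x^2 - 73)(x^2 - 26), so the splitting field is K = Q(sqrt(73), sqrt(26)). The elements 73, 26, 1898 are all non-squares in Q, so sqrt(73) and sqrt(26) generate independent quadratic extensions. Thus [K:Q] = 4 and Gal(K/Q) is generated by the two order-2 automorphisms sqrt(73) ↦ -sqrt(73) and sqrt(26) ↦ -sqrt(26), giving V_4.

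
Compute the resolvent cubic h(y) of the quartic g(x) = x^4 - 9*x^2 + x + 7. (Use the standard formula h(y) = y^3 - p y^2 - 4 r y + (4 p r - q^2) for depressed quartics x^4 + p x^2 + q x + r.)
h(y) = y^3 + 9*y^2 - 28*y - 253

Identify coefficients: p = -9, q = 1, r = 7.
Plug into h(y) = y^3 - p y^2 - 4 r y + (4 p r - q^2):
  h(y) = y^3 - (-9) y^2 - 4*(7) y + (4*(-9)*(7) - (1)^2)
       = y^3 + (9) y^2 + (-28) y + (-253).
Simplifying: h(y) = y^3 + 9*y^2 - 28*y - 253.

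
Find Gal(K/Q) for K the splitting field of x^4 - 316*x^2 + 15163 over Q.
Gal(K/Q) = V_4 (Klein four-group, Z/2Z × Z/2Z)

f factors as (x^2 - 59)(x^2 - 257), so the splitting field is K = Q(sqrt(59), sqrt(257)). The elements 59, 257, 15163 are all non-squares in Q, so sqrt(59) and sqrt(257) generate independent quadratic extensions. Thus [K:Q] = 4 and Gal(K/Q) is generated by the two order-2 automorphisms sqrt(59) ↦ -sqrt(59) and sqrt(257) ↦ -sqrt(257), giving V_4.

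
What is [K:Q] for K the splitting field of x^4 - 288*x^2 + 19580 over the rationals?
[K:Q] = 4

f factors as (x^2 - 178)(x^2 - 110); the splitting field is K = Q(sqrt(178), sqrt(110)). Since 178, 110, and 19580 are all non-squares in Q, the three subfields Q(sqrt(178)), Q(sqrt(110)), Q(sqrt(19580)) are distinct degree-2 extensions, so [K:Q] = 4 (Klein four Galois group).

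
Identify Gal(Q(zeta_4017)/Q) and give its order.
|Gal(Q(zeta_4017)/Q)| = phi(4017) = 2448; group ≅ (Z/4017Z)^* ≅ Z/2Z × Z/12Z × Z/102Z

The n-th cyclotomic polynomial Φ_4017(x) is the minimal polynomial of zeta_4017 over Q and has degree phi(4017) = 2448. So Q(zeta_4017) is a degree-2448 Galois extension with Galois group (Z/4017Z)^*. By CRT, (Z/4017Z)^* ≅ (Z/3Z)^* × (Z/13Z)^* × (Z/103Z)^*. Each prime-power unit group is (Z/3Z)^* ≅ Z/2Z; (Z/13Z)^* ≅ Z/12Z; (Z/103Z)^* ≅ Z/102Z. Hence Gal(Q(zeta_4017)/Q) ≅ Z/2Z × Z/12Z × Z/102Z.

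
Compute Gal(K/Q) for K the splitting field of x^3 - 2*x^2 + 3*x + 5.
Gal(K/Q) = S_3 (symmetric group of order 6)

Compute the discriminant of x^3 + (-2)*x^2 + (3)*x + (5): Δ = -1127. Since Δ is not a rational square, the Galois group is not contained in A_3; it must be the full S_3 (irreducibility of the cubic rules out anything smaller).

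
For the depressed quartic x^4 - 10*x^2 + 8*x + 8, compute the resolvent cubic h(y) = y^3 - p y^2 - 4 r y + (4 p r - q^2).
h(y) = y^3 + 10*y^2 - 32*y - 384

Identify coefficients: p = -10, q = 8, r = 8.
Plug into h(y) = y^3 - p y^2 - 4 r y + (4 p r - q^2):
  h(y) = y^3 - (-10) y^2 - 4*(8) y + (4*(-10)*(8) - (8)^2)
       = y^3 + (10) y^2 + (-32) y + (-384).
Simplifying: h(y) = y^3 + 10*y^2 - 32*y - 384.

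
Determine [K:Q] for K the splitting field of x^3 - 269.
[K:Q] = 6

x^3 - 269 has one real root r = 269^(1/3) and two complex roots r*zeta_3, r*zeta_3^2 where zeta_3 = e^(2*pi*i/3). The splitting field is Q(r, zeta_3). [Q(r):Q] = 3 and [Q(zeta_3):Q] = 2 with gcd = 1, so [Q(r, zeta_3):Q] = 3 * 2 = 6.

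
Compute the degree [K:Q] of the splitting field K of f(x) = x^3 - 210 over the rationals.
[K:Q] = 6

x^3 - 210 has one real root r = 210^(1/3) and two complex roots r*zeta_3, r*zeta_3^2 where zeta_3 = e^(2*pi*i/3). The splitting field is Q(r, zeta_3). [Q(r):Q] = 3 and [Q(zeta_3):Q] = 2 with gcd = 1, so [Q(r, zeta_3):Q] = 3 * 2 = 6.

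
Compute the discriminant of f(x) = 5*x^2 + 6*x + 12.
Δ = -204

For a quadratic a x^2 + b x + c the discriminant is Δ = b^2 - 4ac = (6)^2 - 4*(5)*(12) = 36 - (240) = -204.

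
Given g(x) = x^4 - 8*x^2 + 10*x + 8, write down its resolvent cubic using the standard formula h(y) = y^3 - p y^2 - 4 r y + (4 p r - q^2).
h(y) = y^3 + 8*y^2 - 32*y - 356

Identify coefficients: p = -8, q = 10, r = 8.
Plug into h(y) = y^3 - p y^2 - 4 r y + (4 p r - q^2):
  h(y) = y^3 - (-8) y^2 - 4*(8) y + (4*(-8)*(8) - (10)^2)
       = y^3 + (8) y^2 + (-32) y + (-356).
Simplifying: h(y) = y^3 + 8*y^2 - 32*y - 356.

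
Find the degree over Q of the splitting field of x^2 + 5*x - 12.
[K:Q] = 2

The discriminant of x^2 + (5)*x + (-12) is b^2 - 4c = 25 - (-48) = 73. Since 73 is not a perfect square in Q, the polynomial is irreducible over Q. Its two roots generate a degree-2 extension, so [K:Q] = 2.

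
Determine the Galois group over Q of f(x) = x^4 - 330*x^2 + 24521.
Gal(K/Q) = V_4 (Klein four-group, Z/2Z × Z/2Z)

f factors as (x^2 - 113)(x^2 - 217), so the splitting field is K = Q(sqrt(113), sqrt(217)). The elements 113, 217, 24521 are all non-squares in Q, so sqrt(113) and sqrt(217) generate independent quadratic extensions. Thus [K:Q] = 4 and Gal(K/Q) is generated by the two order-2 automorphisms sqrt(113) ↦ -sqrt(113) and sqrt(217) ↦ -sqrt(217), giving V_4.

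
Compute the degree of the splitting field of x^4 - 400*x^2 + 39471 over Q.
[K:Q] = 4

f factors as (x^2 - 177)(x^2 - 223); the splitting field is K = Q(sqrt(177), sqrt(223)). Since 177, 223, and 39471 are all non-squares in Q, the three subfields Q(sqrt(177)), Q(sqrt(223)), Q(sqrt(39471)) are distinct degree-2 extensions, so [K:Q] = 4 (Klein four Galois group).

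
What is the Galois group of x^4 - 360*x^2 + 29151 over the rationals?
Gal(K/Q) = V_4 (Klein four-group, Z/2Z × Z/2Z)

f factors as (x^2 - 123)(x^2 - 237), so the splitting field is K = Q(sqrt(123), sqrt(237)). The elements 123, 237, 29151 are all non-squares in Q, so sqrt(123) and sqrt(237) generate independent quadratic extensions. Thus [K:Q] = 4 and Gal(K/Q) is generated by the two order-2 automorphisms sqrt(123) ↦ -sqrt(123) and sqrt(237) ↦ -sqrt(237), giving V_4.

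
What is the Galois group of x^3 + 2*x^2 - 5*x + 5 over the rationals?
Gal(K/Q) = S_3 (symmetric group of order 6)

Compute the discriminant of x^3 + (2)*x^2 + (-5)*x + (5): Δ = -1135. Since Δ is not a rational square, the Galois group is not contained in A_3; it must be the full S_3 (irreducibility of the cubic rules out anything smaller).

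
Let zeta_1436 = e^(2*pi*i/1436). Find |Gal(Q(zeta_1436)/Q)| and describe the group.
|Gal(Q(zeta_1436)/Q)| = phi(1436) = 716; group ≅ (Z/1436Z)^* ≅ Z/2Z × Z/358Z

The n-th cyclotomic polynomial Φ_1436(x) is the minimal polynomial of zeta_1436 over Q and has degree phi(1436) = 716. So Q(zeta_1436) is a degree-716 Galois extension with Galois group (Z/1436Z)^*. By CRT, (Z/1436Z)^* ≅ (Z/4Z)^* × (Z/359Z)^*. Each prime-power unit group is (Z/4Z)^* ≅ Z/2Z; (Z/359Z)^* ≅ Z/358Z. Hence Gal(Q(zeta_1436)/Q) ≅ Z/2Z × Z/358Z.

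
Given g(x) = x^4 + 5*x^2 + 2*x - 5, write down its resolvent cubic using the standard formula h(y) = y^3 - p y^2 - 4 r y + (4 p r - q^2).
h(y) = y^3 - 5*y^2 + 20*y - 104

Identify coefficients: p = 5, q = 2, r = -5.
Plug into h(y) = y^3 - p y^2 - 4 r y + (4 p r - q^2):
  h(y) = y^3 - (5) y^2 - 4*(-5) y + (4*(5)*(-5) - (2)^2)
       = y^3 + (-5) y^2 + (20) y + (-104).
Simplifying: h(y) = y^3 - 5*y^2 + 20*y - 104.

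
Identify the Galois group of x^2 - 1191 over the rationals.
Gal(K/Q) = Z/2Z (cyclic of order 2)

x^2 - 1191 is irreducible over Q since 1191 is not a rational square. The splitting field Q(sqrt(1191)) has degree 2 over Q, and its unique nontrivial automorphism is sqrt(1191) ↦ -sqrt(1191). Hence Gal(Q(sqrt(1191))/Q) = Z/2Z.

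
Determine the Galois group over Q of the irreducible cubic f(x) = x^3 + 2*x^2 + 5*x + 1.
Gal(K/Q) = S_3 (symmetric group of order 6)

Compute the discriminant of x^3 + (2)*x^2 + (5)*x + (1): Δ = -279. Since Δ is not a rational square, the Galois group is not contained in A_3; it must be the full S_3 (irreducibility of the cubic rules out anything smaller).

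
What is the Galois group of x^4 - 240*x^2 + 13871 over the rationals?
Gal(K/Q) = V_4 (Klein four-group, Z/2Z × Z/2Z)

f factors as (x^2 - 97)(x^2 - 143), so the splitting field is K = Q(sqrt(97), sqrt(143)). The elements 97, 143, 13871 are all non-squares in Q, so sqrt(97) and sqrt(143) generate independent quadratic extensions. Thus [K:Q] = 4 and Gal(K/Q) is generated by the two order-2 automorphisms sqrt(97) ↦ -sqrt(97) and sqrt(143) ↦ -sqrt(143), giving V_4.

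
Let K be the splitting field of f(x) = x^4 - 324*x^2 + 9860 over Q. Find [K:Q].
[K:Q] = 4

f factors as (x^2 - 290)(x^2 - 34); the splitting field is K = Q(sqrt(290), sqrt(34)). Since 290, 34, and 9860 are all non-squares in Q, the three subfields Q(sqrt(290)), Q(sqrt(34)), Q(sqrt(9860)) are distinct degree-2 extensions, so [K:Q] = 4 (Klein four Galois group).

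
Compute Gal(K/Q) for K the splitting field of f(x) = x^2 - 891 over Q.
Gal(K/Q) = Z/2Z (cyclic of order 2)

x^2 - 891 is irreducible over Q since 891 is not a rational square. The splitting field Q(sqrt(891)) has degree 2 over Q, and its unique nontrivial automorphism is sqrt(891) ↦ -sqrt(891). Hence Gal(Q(sqrt(891))/Q) = Z/2Z.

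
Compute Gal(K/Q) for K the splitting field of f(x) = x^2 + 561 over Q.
Gal(K/Q) = Z/2Z (cyclic of order 2)

x^2 + 561 is irreducible over Q since -561 is not a rational square. The splitting field Q(sqrt(-561)) has degree 2 over Q, and its unique nontrivial automorphism is sqrt(-561) ↦ -sqrt(-561). Hence Gal(Q(sqrt(-561))/Q) = Z/2Z.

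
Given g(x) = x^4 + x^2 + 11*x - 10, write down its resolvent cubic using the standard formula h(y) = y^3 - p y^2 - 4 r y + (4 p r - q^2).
h(y) = y^3 - y^2 + 40*y - 161

Identify coefficients: p = 1, q = 11, r = -10.
Plug into h(y) = y^3 - p y^2 - 4 r y + (4 p r - q^2):
  h(y) = y^3 - (1) y^2 - 4*(-10) y + (4*(1)*(-10) - (11)^2)
       = y^3 + (-1) y^2 + (40) y + (-161).
Simplifying: h(y) = y^3 - y^2 + 40*y - 161.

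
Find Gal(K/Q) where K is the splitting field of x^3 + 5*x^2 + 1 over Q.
Gal(K/Q) = S_3 (symmetric group of order 6)

Compute the discriminant of x^3 + (5)*x^2 + (0)*x + (1): Δ = -527. Since Δ is not a rational square, the Galois group is not contained in A_3; it must be the full S_3 (irreducibility of the cubic rules out anything smaller).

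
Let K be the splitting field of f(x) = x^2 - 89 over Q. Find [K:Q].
[K:Q] = 2

The polynomial x^2 - 89 is irreducible over Q since 89 is not a perfect square. Its splitting field is Q(sqrt(89)), which has degree 2 over Q.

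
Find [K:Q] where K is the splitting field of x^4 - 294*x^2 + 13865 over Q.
[K:Q] = 4

f factors as (x^2 - 59)(x^2 - 235); the splitting field is K = Q(sqrt(59), sqrt(235)). Since 59, 235, and 13865 are all non-squares in Q, the three subfields Q(sqrt(59)), Q(sqrt(235)), Q(sqrt(13865)) are distinct degree-2 extensions, so [K:Q] = 4 (Klein four Galois group).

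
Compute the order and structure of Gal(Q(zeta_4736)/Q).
|Gal(Q(zeta_4736)/Q)| = phi(4736) = 2304; group ≅ (Z/4736Z)^* ≅ Z/2Z × Z/32Z × Z/36Z

The n-th cyclotomic polynomial Φ_4736(x) is the minimal polynomial of zeta_4736 over Q and has degree phi(4736) = 2304. So Q(zeta_4736) is a degree-2304 Galois extension with Galois group (Z/4736Z)^*. By CRT, (Z/4736Z)^* ≅ (Z/128Z)^* × (Z/37Z)^*. Each prime-power unit group is (Z/128Z)^* ≅ Z/2Z × Z/32Z; (Z/37Z)^* ≅ Z/36Z. Hence Gal(Q(zeta_4736)/Q) ≅ Z/2Z × Z/32Z × Z/36Z.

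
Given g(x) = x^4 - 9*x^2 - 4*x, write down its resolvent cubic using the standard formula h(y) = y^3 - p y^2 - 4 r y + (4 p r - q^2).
h(y) = y^3 + 9*y^2 - 16

Identify coefficients: p = -9, q = -4, r = 0.
Plug into h(y) = y^3 - p y^2 - 4 r y + (4 p r - q^2):
  h(y) = y^3 - (-9) y^2 - 4*(0) y + (4*(-9)*(0) - (-4)^2)
       = y^3 + (9) y^2 + (0) y + (-16).
Simplifying: h(y) = y^3 + 9*y^2 - 16.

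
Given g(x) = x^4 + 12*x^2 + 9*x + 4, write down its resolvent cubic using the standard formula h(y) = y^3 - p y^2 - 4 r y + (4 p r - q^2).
h(y) = y^3 - 12*y^2 - 16*y + 111

Identify coefficients: p = 12, q = 9, r = 4.
Plug into h(y) = y^3 - p y^2 - 4 r y + (4 p r - q^2):
  h(y) = y^3 - (12) y^2 - 4*(4) y + (4*(12)*(4) - (9)^2)
       = y^3 + (-12) y^2 + (-16) y + (111).
Simplifying: h(y) = y^3 - 12*y^2 - 16*y + 111.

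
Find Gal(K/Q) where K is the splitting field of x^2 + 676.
Gal(K/Q) = Z/2Z (cyclic of order 2)

x^2 + 676 is irreducible over Q since -676 is not a rational square. The splitting field Q(sqrt(-676)) has degree 2 over Q, and its unique nontrivial automorphism is sqrt(-676) ↦ -sqrt(-676). Hence Gal(Q(sqrt(-676))/Q) = Z/2Z.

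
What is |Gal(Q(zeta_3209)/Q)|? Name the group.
|Gal(Q(zeta_3209)/Q)| = phi(3209) = 3208; group ≅ (Z/3209Z)^* ≅ Z/3208Z

The n-th cyclotomic polynomial Φ_3209(x) is the minimal polynomial of zeta_3209 over Q and has degree phi(3209) = 3208. So Q(zeta_3209) is a degree-3208 Galois extension with Galois group (Z/3209Z)^*. (Z/3209Z)^* is cyclic since 3209 is an odd prime power (or 4). Hence Gal(Q(zeta_3209)/Q) ≅ Z/3208Z.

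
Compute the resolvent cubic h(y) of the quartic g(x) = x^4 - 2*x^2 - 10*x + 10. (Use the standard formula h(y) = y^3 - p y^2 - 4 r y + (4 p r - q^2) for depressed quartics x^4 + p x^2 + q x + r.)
h(y) = y^3 + 2*y^2 - 40*y - 180

Identify coefficients: p = -2, q = -10, r = 10.
Plug into h(y) = y^3 - p y^2 - 4 r y + (4 p r - q^2):
  h(y) = y^3 - (-2) y^2 - 4*(10) y + (4*(-2)*(10) - (-10)^2)
       = y^3 + (2) y^2 + (-40) y + (-180).
Simplifying: h(y) = y^3 + 2*y^2 - 40*y - 180.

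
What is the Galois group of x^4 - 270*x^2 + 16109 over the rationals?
Gal(K/Q) = V_4 (Klein four-group, Z/2Z × Z/2Z)

f factors as (x^2 - 89)(x^2 - 181), so the splitting field is K = Q(sqrt(89), sqrt(181)). The elements 89, 181, 16109 are all non-squares in Q, so sqrt(89) and sqrt(181) generate independent quadratic extensions. Thus [K:Q] = 4 and Gal(K/Q) is generated by the two order-2 automorphisms sqrt(89) ↦ -sqrt(89) and sqrt(181) ↦ -sqrt(181), giving V_4.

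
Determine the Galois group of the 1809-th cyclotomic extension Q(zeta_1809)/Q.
|Gal(Q(zeta_1809)/Q)| = phi(1809) = 1188; group ≅ (Z/1809Z)^* ≅ Z/18Z × Z/66Z

The n-th cyclotomic polynomial Φ_1809(x) is the minimal polynomial of zeta_1809 over Q and has degree phi(1809) = 1188. So Q(zeta_1809) is a degree-1188 Galois extension with Galois group (Z/1809Z)^*. By CRT, (Z/1809Z)^* ≅ (Z/27Z)^* × (Z/67Z)^*. Each prime-power unit group is (Z/27Z)^* ≅ Z/18Z; (Z/67Z)^* ≅ Z/66Z. Hence Gal(Q(zeta_1809)/Q) ≅ Z/18Z × Z/66Z.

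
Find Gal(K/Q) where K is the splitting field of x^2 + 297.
Gal(K/Q) = Z/2Z (cyclic of order 2)

x^2 + 297 is irreducible over Q since -297 is not a rational square. The splitting field Q(sqrt(-297)) has degree 2 over Q, and its unique nontrivial automorphism is sqrt(-297) ↦ -sqrt(-297). Hence Gal(Q(sqrt(-297))/Q) = Z/2Z.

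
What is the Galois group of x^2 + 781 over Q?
Gal(K/Q) = Z/2Z (cyclic of order 2)

x^2 + 781 is irreducible over Q since -781 is not a rational square. The splitting field Q(sqrt(-781)) has degree 2 over Q, and its unique nontrivial automorphism is sqrt(-781) ↦ -sqrt(-781). Hence Gal(Q(sqrt(-781))/Q) = Z/2Z.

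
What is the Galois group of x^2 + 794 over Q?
Gal(K/Q) = Z/2Z (cyclic of order 2)

x^2 + 794 is irreducible over Q since -794 is not a rational square. The splitting field Q(sqrt(-794)) has degree 2 over Q, and its unique nontrivial automorphism is sqrt(-794) ↦ -sqrt(-794). Hence Gal(Q(sqrt(-794))/Q) = Z/2Z.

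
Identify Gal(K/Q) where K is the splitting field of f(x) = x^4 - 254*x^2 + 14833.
Gal(K/Q) = V_4 (Klein four-group, Z/2Z × Z/2Z)

f factors as (x^2 - 163)(x^2 - 91), so the splitting field is K = Q(sqrt(163), sqrt(91)). The elements 163, 91, 14833 are all non-squares in Q, so sqrt(163) and sqrt(91) generate independent quadratic extensions. Thus [K:Q] = 4 and Gal(K/Q) is generated by the two order-2 automorphisms sqrt(163) ↦ -sqrt(163) and sqrt(91) ↦ -sqrt(91), giving V_4.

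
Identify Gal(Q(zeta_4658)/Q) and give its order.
|Gal(Q(zeta_4658)/Q)| = phi(4658) = 2176; group ≅ (Z/4658Z)^* ≅ Z/16Z × Z/136Z

The n-th cyclotomic polynomial Φ_4658(x) is the minimal polynomial of zeta_4658 over Q and has degree phi(4658) = 2176. So Q(zeta_4658) is a degree-2176 Galois extension with Galois group (Z/4658Z)^*. By CRT, (Z/4658Z)^* ≅ (Z/2Z)^* × (Z/17Z)^* × (Z/137Z)^*. Each prime-power unit group is (Z/2Z)^* ≅ trivial group (order 1); (Z/17Z)^* ≅ Z/16Z; (Z/137Z)^* ≅ Z/136Z. Hence Gal(Q(zeta_4658)/Q) ≅ Z/16Z × Z/136Z.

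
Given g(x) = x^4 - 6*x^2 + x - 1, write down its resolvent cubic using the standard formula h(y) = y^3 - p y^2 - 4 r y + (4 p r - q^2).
h(y) = y^3 + 6*y^2 + 4*y + 23

Identify coefficients: p = -6, q = 1, r = -1.
Plug into h(y) = y^3 - p y^2 - 4 r y + (4 p r - q^2):
  h(y) = y^3 - (-6) y^2 - 4*(-1) y + (4*(-6)*(-1) - (1)^2)
       = y^3 + (6) y^2 + (4) y + (23).
Simplifying: h(y) = y^3 + 6*y^2 + 4*y + 23.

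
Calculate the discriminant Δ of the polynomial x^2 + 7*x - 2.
Δ = 57

For a quadratic a x^2 + b x + c the discriminant is Δ = b^2 - 4ac = (7)^2 - 4*(1)*(-2) = 49 - (-8) = 57.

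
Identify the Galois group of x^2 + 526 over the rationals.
Gal(K/Q) = Z/2Z (cyclic of order 2)

x^2 + 526 is irreducible over Q since -526 is not a rational square. The splitting field Q(sqrt(-526)) has degree 2 over Q, and its unique nontrivial automorphism is sqrt(-526) ↦ -sqrt(-526). Hence Gal(Q(sqrt(-526))/Q) = Z/2Z.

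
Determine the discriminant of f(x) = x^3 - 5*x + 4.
Δ = 68

For x^3 + a x^2 + b x + c the discriminant is Δ = 18 a b c - 4 a^3 c + a^2 b^2 - 4 b^3 - 27 c^2.
Plug a = 0, b = -5, c = 4:
  18*(0)*(-5)*(4) - 4*(0)^3*(4) + (0)^2*(-5)^2 - 4*(-5)^3 - 27*(4)^2
  = 0 + (0) + 0 + (500) + (-432)
  = 68.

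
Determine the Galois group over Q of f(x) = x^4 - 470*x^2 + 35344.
Gal(K/Q) = Z/2Z (cyclic of order 2)

f factors as (x^2 - 94)(x^2 - 376), so the splitting field is K = Q(sqrt(94), sqrt(376)). The squarefree part of 94 is 94 and the squarefree part of 376 is also 94, so sqrt(94) and sqrt(376) are both rational multiples of sqrt(94). Hence Q(sqrt(94)) = Q(sqrt(376)) = Q(sqrt(94)), and the splitting field collapses to a single degree-2 extension with Galois group Z/2Z.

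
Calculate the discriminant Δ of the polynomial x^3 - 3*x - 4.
Δ = -324

For a depressed cubic x^3 + p x + q the discriminant is Δ = -4 p^3 - 27 q^2 = -4*(-3)^3 - 27*(-4)^2 = 108 - 432 = -324.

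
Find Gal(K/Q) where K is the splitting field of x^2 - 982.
Gal(K/Q) = Z/2Z (cyclic of order 2)

x^2 - 982 is irreducible over Q since 982 is not a rational square. The splitting field Q(sqrt(982)) has degree 2 over Q, and its unique nontrivial automorphism is sqrt(982) ↦ -sqrt(982). Hence Gal(Q(sqrt(982))/Q) = Z/2Z.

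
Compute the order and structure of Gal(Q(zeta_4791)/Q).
|Gal(Q(zeta_4791)/Q)| = phi(4791) = 3192; group ≅ (Z/4791Z)^* ≅ Z/2Z × Z/1596Z

The n-th cyclotomic polynomial Φ_4791(x) is the minimal polynomial of zeta_4791 over Q and has degree phi(4791) = 3192. So Q(zeta_4791) is a degree-3192 Galois extension with Galois group (Z/4791Z)^*. By CRT, (Z/4791Z)^* ≅ (Z/3Z)^* × (Z/1597Z)^*. Each prime-power unit group is (Z/3Z)^* ≅ Z/2Z; (Z/1597Z)^* ≅ Z/1596Z. Hence Gal(Q(zeta_4791)/Q) ≅ Z/2Z × Z/1596Z.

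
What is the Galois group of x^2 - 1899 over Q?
Gal(K/Q) = Z/2Z (cyclic of order 2)

x^2 - 1899 is irreducible over Q since 1899 is not a rational square. The splitting field Q(sqrt(1899)) has degree 2 over Q, and its unique nontrivial automorphism is sqrt(1899) ↦ -sqrt(1899). Hence Gal(Q(sqrt(1899))/Q) = Z/2Z.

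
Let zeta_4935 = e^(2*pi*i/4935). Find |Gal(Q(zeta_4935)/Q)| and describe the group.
|Gal(Q(zeta_4935)/Q)| = phi(4935) = 2208; group ≅ (Z/4935Z)^* ≅ Z/2Z × Z/4Z × Z/6Z × Z/46Z

The n-th cyclotomic polynomial Φ_4935(x) is the minimal polynomial of zeta_4935 over Q and has degree phi(4935) = 2208. So Q(zeta_4935) is a degree-2208 Galois extension with Galois group (Z/4935Z)^*. By CRT, (Z/4935Z)^* ≅ (Z/3Z)^* × (Z/5Z)^* × (Z/7Z)^* × (Z/47Z)^*. Each prime-power unit group is (Z/3Z)^* ≅ Z/2Z; (Z/5Z)^* ≅ Z/4Z; (Z/7Z)^* ≅ Z/6Z; (Z/47Z)^* ≅ Z/46Z. Hence Gal(Q(zeta_4935)/Q) ≅ Z/2Z × Z/4Z × Z/6Z × Z/46Z.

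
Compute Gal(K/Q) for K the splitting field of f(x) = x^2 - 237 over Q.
Gal(K/Q) = Z/2Z (cyclic of order 2)

x^2 - 237 is irreducible over Q since 237 is not a rational square. The splitting field Q(sqrt(237)) has degree 2 over Q, and its unique nontrivial automorphism is sqrt(237) ↦ -sqrt(237). Hence Gal(Q(sqrt(237))/Q) = Z/2Z.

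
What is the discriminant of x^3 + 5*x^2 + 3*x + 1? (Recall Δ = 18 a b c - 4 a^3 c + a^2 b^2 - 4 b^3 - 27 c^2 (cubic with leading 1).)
Δ = -140

For x^3 + a x^2 + b x + c the discriminant is Δ = 18 a b c - 4 a^3 c + a^2 b^2 - 4 b^3 - 27 c^2.
Plug a = 5, b = 3, c = 1:
  18*(5)*(3)*(1) - 4*(5)^3*(1) + (5)^2*(3)^2 - 4*(3)^3 - 27*(1)^2
  = 270 + (-500) + 225 + (-108) + (-27)
  = -140.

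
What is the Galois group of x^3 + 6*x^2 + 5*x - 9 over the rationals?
Gal(K/Q) = S_3 (symmetric group of order 6)

Compute the discriminant of x^3 + (6)*x^2 + (5)*x + (-9): Δ = 1129. Since Δ is not a rational square, the Galois group is not contained in A_3; it must be the full S_3 (irreducibility of the cubic rules out anything smaller).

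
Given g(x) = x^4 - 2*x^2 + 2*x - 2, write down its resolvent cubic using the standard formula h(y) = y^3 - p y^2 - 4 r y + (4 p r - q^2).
h(y) = y^3 + 2*y^2 + 8*y + 12

Identify coefficients: p = -2, q = 2, r = -2.
Plug into h(y) = y^3 - p y^2 - 4 r y + (4 p r - q^2):
  h(y) = y^3 - (-2) y^2 - 4*(-2) y + (4*(-2)*(-2) - (2)^2)
       = y^3 + (2) y^2 + (8) y + (12).
Simplifying: h(y) = y^3 + 2*y^2 + 8*y + 12.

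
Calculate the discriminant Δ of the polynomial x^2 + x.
Δ = 1

For a quadratic a x^2 + b x + c the discriminant is Δ = b^2 - 4ac = (1)^2 - 4*(1)*(0) = 1 - (0) = 1.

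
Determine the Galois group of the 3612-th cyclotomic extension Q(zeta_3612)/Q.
|Gal(Q(zeta_3612)/Q)| = phi(3612) = 1008; group ≅ (Z/3612Z)^* ≅ Z/2Z × Z/2Z × Z/6Z × Z/42Z

The n-th cyclotomic polynomial Φ_3612(x) is the minimal polynomial of zeta_3612 over Q and has degree phi(3612) = 1008. So Q(zeta_3612) is a degree-1008 Galois extension with Galois group (Z/3612Z)^*. By CRT, (Z/3612Z)^* ≅ (Z/4Z)^* × (Z/3Z)^* × (Z/7Z)^* × (Z/43Z)^*. Each prime-power unit group is (Z/4Z)^* ≅ Z/2Z; (Z/3Z)^* ≅ Z/2Z; (Z/7Z)^* ≅ Z/6Z; (Z/43Z)^* ≅ Z/42Z. Hence Gal(Q(zeta_3612)/Q) ≅ Z/2Z × Z/2Z × Z/6Z × Z/42Z.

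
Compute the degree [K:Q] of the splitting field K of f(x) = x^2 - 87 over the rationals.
[K:Q] = 2

The polynomial x^2 - 87 is irreducible over Q since 87 is not a perfect square. Its splitting field is Q(sqrt(87)), which has degree 2 over Q.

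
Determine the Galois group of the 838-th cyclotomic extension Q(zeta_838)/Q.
|Gal(Q(zeta_838)/Q)| = phi(838) = 418; group ≅ (Z/838Z)^* ≅ Z/418Z

The n-th cyclotomic polynomial Φ_838(x) is the minimal polynomial of zeta_838 over Q and has degree phi(838) = 418. So Q(zeta_838) is a degree-418 Galois extension with Galois group (Z/838Z)^*. By CRT, (Z/838Z)^* ≅ (Z/2Z)^* × (Z/419Z)^*. Each prime-power unit group is (Z/2Z)^* ≅ trivial group (order 1); (Z/419Z)^* ≅ Z/418Z. Hence Gal(Q(zeta_838)/Q) ≅ Z/418Z.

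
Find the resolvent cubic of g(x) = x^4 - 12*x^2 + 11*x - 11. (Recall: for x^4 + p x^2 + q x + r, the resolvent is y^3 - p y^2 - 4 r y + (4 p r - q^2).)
h(y) = y^3 + 12*y^2 + 44*y + 407

Identify coefficients: p = -12, q = 11, r = -11.
Plug into h(y) = y^3 - p y^2 - 4 r y + (4 p r - q^2):
  h(y) = y^3 - (-12) y^2 - 4*(-11) y + (4*(-12)*(-11) - (11)^2)
       = y^3 + (12) y^2 + (44) y + (407).
Simplifying: h(y) = y^3 + 12*y^2 + 44*y + 407.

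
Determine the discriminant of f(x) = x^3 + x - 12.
Δ = -3892

For a depressed cubic x^3 + p x + q the discriminant is Δ = -4 p^3 - 27 q^2 = -4*(1)^3 - 27*(-12)^2 = -4 - 3888 = -3892.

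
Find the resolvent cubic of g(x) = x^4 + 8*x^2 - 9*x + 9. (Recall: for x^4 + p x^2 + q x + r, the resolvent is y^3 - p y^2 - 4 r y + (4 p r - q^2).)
h(y) = y^3 - 8*y^2 - 36*y + 207

Identify coefficients: p = 8, q = -9, r = 9.
Plug into h(y) = y^3 - p y^2 - 4 r y + (4 p r - q^2):
  h(y) = y^3 - (8) y^2 - 4*(9) y + (4*(8)*(9) - (-9)^2)
       = y^3 + (-8) y^2 + (-36) y + (207).
Simplifying: h(y) = y^3 - 8*y^2 - 36*y + 207.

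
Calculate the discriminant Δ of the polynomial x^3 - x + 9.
Δ = -2183

For a depressed cubic x^3 + p x + q the discriminant is Δ = -4 p^3 - 27 q^2 = -4*(-1)^3 - 27*(9)^2 = 4 - 2187 = -2183.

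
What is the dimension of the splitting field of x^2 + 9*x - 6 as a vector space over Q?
[K:Q] = 2

The discriminant of x^2 + (9)*x + (-6) is b^2 - 4c = 81 - (-24) = 105. Since 105 is not a perfect square in Q, the polynomial is irreducible over Q. Its two roots generate a degree-2 extension, so [K:Q] = 2.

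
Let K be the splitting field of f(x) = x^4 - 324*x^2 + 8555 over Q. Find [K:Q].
[K:Q] = 4

f factors as (x^2 - 29)(x^2 - 295); the splitting field is K = Q(sqrt(29), sqrt(295)). Since 29, 295, and 8555 are all non-squares in Q, the three subfields Q(sqrt(29)), Q(sqrt(295)), Q(sqrt(8555)) are distinct degree-2 extensions, so [K:Q] = 4 (Klein four Galois group).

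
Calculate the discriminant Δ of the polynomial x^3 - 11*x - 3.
Δ = 5081

For a depressed cubic x^3 + p x + q the discriminant is Δ = -4 p^3 - 27 q^2 = -4*(-11)^3 - 27*(-3)^2 = 5324 - 243 = 5081.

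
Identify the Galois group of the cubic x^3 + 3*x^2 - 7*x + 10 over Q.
Gal(K/Q) = S_3 (symmetric group of order 6)

Compute the discriminant of x^3 + (3)*x^2 + (-7)*x + (10): Δ = -5747. Since Δ is not a rational square, the Galois group is not contained in A_3; it must be the full S_3 (irreducibility of the cubic rules out anything smaller).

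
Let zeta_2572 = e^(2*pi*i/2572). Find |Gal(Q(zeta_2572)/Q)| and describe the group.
|Gal(Q(zeta_2572)/Q)| = phi(2572) = 1284; group ≅ (Z/2572Z)^* ≅ Z/2Z × Z/642Z

The n-th cyclotomic polynomial Φ_2572(x) is the minimal polynomial of zeta_2572 over Q and has degree phi(2572) = 1284. So Q(zeta_2572) is a degree-1284 Galois extension with Galois group (Z/2572Z)^*. By CRT, (Z/2572Z)^* ≅ (Z/4Z)^* × (Z/643Z)^*. Each prime-power unit group is (Z/4Z)^* ≅ Z/2Z; (Z/643Z)^* ≅ Z/642Z. Hence Gal(Q(zeta_2572)/Q) ≅ Z/2Z × Z/642Z.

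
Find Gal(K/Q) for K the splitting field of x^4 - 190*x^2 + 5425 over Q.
Gal(K/Q) = V_4 (Klein four-group, Z/2Z × Z/2Z)

f factors as (x^2 - 35)(x^2 - 155), so the splitting field is K = Q(sqrt(35), sqrt(155)). The elements 35, 155, 5425 are all non-squares in Q, so sqrt(35) and sqrt(155) generate independent quadratic extensions. Thus [K:Q] = 4 and Gal(K/Q) is generated by the two order-2 automorphisms sqrt(35) ↦ -sqrt(35) and sqrt(155) ↦ -sqrt(155), giving V_4.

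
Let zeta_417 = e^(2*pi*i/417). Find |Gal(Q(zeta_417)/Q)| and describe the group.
|Gal(Q(zeta_417)/Q)| = phi(417) = 276; group ≅ (Z/417Z)^* ≅ Z/2Z × Z/138Z

The n-th cyclotomic polynomial Φ_417(x) is the minimal polynomial of zeta_417 over Q and has degree phi(417) = 276. So Q(zeta_417) is a degree-276 Galois extension with Galois group (Z/417Z)^*. By CRT, (Z/417Z)^* ≅ (Z/3Z)^* × (Z/139Z)^*. Each prime-power unit group is (Z/3Z)^* ≅ Z/2Z; (Z/139Z)^* ≅ Z/138Z. Hence Gal(Q(zeta_417)/Q) ≅ Z/2Z × Z/138Z.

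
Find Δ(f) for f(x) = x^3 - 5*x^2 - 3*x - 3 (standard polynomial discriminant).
Δ = -2220

For x^3 + a x^2 + b x + c the discriminant is Δ = 18 a b c - 4 a^3 c + a^2 b^2 - 4 b^3 - 27 c^2.
Plug a = -5, b = -3, c = -3:
  18*(-5)*(-3)*(-3) - 4*(-5)^3*(-3) + (-5)^2*(-3)^2 - 4*(-3)^3 - 27*(-3)^2
  = -810 + (-1500) + 225 + (108) + (-243)
  = -2220.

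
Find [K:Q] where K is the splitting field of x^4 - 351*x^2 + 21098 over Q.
[K:Q] = 4

f factors as (x^2 - 77)(x^2 - 274); the splitting field is K = Q(sqrt(77), sqrt(274)). Since 77, 274, and 21098 are all non-squares in Q, the three subfields Q(sqrt(77)), Q(sqrt(274)), Q(sqrt(21098)) are distinct degree-2 extensions, so [K:Q] = 4 (Klein four Galois group).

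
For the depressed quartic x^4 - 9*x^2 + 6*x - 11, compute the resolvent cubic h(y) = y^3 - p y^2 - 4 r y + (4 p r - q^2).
h(y) = y^3 + 9*y^2 + 44*y + 360

Identify coefficients: p = -9, q = 6, r = -11.
Plug into h(y) = y^3 - p y^2 - 4 r y + (4 p r - q^2):
  h(y) = y^3 - (-9) y^2 - 4*(-11) y + (4*(-9)*(-11) - (6)^2)
       = y^3 + (9) y^2 + (44) y + (360).
Simplifying: h(y) = y^3 + 9*y^2 + 44*y + 360.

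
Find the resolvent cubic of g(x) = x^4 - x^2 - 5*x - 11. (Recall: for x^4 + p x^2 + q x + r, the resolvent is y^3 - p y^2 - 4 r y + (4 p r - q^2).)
h(y) = y^3 + y^2 + 44*y + 19

Identify coefficients: p = -1, q = -5, r = -11.
Plug into h(y) = y^3 - p y^2 - 4 r y + (4 p r - q^2):
  h(y) = y^3 - (-1) y^2 - 4*(-11) y + (4*(-1)*(-11) - (-5)^2)
       = y^3 + (1) y^2 + (44) y + (19).
Simplifying: h(y) = y^3 + y^2 + 44*y + 19.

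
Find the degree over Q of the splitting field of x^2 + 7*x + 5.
[K:Q] = 2

The discriminant of x^2 + (7)*x + (5) is b^2 - 4c = 49 - (20) = 29. Since 29 is not a perfect square in Q, the polynomial is irreducible over Q. Its two roots generate a degree-2 extension, so [K:Q] = 2.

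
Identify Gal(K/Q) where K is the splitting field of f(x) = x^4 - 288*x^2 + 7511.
Gal(K/Q) = V_4 (Klein four-group, Z/2Z × Z/2Z)

f factors as (x^2 - 259)(x^2 - 29), so the splitting field is K = Q(sqrt(259), sqrt(29)). The elements 259, 29, 7511 are all non-squares in Q, so sqrt(259) and sqrt(29) generate independent quadratic extensions. Thus [K:Q] = 4 and Gal(K/Q) is generated by the two order-2 automorphisms sqrt(259) ↦ -sqrt(259) and sqrt(29) ↦ -sqrt(29), giving V_4.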